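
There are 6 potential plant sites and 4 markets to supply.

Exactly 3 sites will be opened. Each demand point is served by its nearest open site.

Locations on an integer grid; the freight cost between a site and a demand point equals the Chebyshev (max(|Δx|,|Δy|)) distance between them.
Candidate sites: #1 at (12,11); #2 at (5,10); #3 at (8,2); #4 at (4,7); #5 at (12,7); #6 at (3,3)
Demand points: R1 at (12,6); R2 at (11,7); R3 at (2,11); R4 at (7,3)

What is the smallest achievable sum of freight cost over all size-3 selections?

6

Open {#2, #3, #5}.
  R1→#5 1, R2→#5 1, R3→#2 3, R4→#3 1  ⇒ total 6.
Compare {#3, #4, #5}: total 7.
Compare {#2, #4, #5}: total 9.
No size-3 selection does better; minimum is 6.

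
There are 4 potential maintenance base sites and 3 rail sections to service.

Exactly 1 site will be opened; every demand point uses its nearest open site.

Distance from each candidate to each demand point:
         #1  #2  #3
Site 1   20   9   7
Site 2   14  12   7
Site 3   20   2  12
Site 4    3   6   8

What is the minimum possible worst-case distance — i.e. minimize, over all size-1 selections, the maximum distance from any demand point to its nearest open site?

8

Open {Site 4}.
  Farthest demand point is #3 at distance 8 (to Site 4); all others are ≤ 8.
With {Site 2} the worst case is 14.
With {Site 1} the worst case is 20.
No size-1 selection achieves below 8.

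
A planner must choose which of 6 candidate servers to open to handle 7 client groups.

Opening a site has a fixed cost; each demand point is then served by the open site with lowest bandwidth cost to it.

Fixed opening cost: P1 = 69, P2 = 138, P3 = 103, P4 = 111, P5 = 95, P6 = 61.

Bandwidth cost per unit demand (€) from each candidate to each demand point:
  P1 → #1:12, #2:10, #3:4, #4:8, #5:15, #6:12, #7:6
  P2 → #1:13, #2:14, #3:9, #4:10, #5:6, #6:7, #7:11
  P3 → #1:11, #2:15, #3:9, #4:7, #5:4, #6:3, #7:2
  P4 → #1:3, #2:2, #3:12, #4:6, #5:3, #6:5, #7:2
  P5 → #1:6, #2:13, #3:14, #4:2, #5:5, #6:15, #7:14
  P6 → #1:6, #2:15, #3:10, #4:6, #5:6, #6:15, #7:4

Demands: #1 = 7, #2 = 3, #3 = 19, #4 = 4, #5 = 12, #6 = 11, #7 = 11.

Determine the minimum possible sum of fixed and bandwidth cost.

Open {P1, P4}: assign each demand point to its cheapest open site.
  #1→P4 7×3=21, #2→P4 3×2=6, #3→P1 19×4=76, #4→P4 4×6=24, #5→P4 12×3=36, #6→P4 11×5=55, #7→P4 11×2=22
  bandwidth cost 240, fixed 180 → total 420.
Compare {P1, P4, P6}: bandwidth cost 240 + fixed 241 = 481.
Compare {P1, P3}: bandwidth cost 314 + fixed 172 = 486.
Compare {P1, P4, P5}: bandwidth cost 224 + fixed 275 = 499.
All other subsets cost ≥ 481. Minimum total cost: 420.

420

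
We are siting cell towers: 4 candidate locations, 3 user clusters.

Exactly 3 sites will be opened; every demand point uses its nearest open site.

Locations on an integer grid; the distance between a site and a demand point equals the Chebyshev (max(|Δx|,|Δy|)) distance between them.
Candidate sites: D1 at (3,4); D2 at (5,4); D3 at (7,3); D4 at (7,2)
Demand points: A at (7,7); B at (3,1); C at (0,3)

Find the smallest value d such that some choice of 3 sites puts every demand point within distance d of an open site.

Open {D1, D2, D3}.
  Farthest demand point is A at distance 3 (to D2); all others are ≤ 3.
With {D1, D2, D4} the worst case is 3.
With {D1, D3, D4} the worst case is 4.
No size-3 selection achieves below 3.

3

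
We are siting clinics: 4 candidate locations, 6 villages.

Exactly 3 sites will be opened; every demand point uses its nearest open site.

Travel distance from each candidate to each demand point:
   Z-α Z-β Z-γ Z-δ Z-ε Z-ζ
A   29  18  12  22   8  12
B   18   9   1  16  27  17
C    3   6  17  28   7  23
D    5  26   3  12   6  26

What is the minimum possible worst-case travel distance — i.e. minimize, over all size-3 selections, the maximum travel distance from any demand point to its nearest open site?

12

Open {A, B, D}.
  Farthest demand point is Z-δ at travel distance 12 (to D); all others are ≤ 12.
With {A, C, D} the worst case is 12.
With {A, B, C} the worst case is 16.
No size-3 selection achieves below 12.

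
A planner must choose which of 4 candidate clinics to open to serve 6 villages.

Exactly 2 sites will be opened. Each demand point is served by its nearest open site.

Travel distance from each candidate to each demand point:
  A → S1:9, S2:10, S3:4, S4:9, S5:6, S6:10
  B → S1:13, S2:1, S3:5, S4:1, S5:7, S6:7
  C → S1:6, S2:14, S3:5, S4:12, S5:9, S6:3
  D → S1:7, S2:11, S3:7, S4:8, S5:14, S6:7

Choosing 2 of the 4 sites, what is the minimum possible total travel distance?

Open {B, C}.
  S1→C 6, S2→B 1, S3→B 5, S4→B 1, S5→B 7, S6→C 3  ⇒ total 23.
Compare {A, B}: total 28.
Compare {B, D}: total 28.
No size-2 selection does better; minimum is 23.

23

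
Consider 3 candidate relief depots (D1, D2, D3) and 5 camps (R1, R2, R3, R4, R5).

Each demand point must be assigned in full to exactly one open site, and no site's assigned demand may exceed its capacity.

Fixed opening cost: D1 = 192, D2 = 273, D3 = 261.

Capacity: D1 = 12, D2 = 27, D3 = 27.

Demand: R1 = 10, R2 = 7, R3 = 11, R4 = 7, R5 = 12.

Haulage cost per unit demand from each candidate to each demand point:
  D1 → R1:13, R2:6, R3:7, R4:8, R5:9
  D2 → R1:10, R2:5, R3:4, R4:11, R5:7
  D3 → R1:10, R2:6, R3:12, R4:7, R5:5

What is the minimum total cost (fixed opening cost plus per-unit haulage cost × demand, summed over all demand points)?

Open {D2, D3}; cheapest assignment that respects the capacities:
  D2 (cap 27, load 21): R1, R3 — cost 10×10 + 11×4 = 144
  D3 (cap 27, load 26): R2, R4, R5 — cost 7×6 + 7×7 + 12×5 = 151
  Shipping 295, fixed 534 → total 829.
  Any other capacity-feasible assignment to {D2, D3} ships for at least 295.
Compare {D1, D2, D3}: its best feasible assignment gives total 1021.
Every other set of open sites that can feasibly serve all demand totals ≥ 1021 even under its best assignment. Minimum: 829.

829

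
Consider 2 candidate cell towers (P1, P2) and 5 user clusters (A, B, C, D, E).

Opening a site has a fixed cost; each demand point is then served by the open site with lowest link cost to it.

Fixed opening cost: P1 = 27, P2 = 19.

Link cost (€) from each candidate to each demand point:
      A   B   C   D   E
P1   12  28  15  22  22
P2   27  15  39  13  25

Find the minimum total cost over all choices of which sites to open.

Open {P1, P2}: assign each demand point to its cheapest open site.
  A→P1 12, B→P2 15, C→P1 15, D→P2 13, E→P1 22
  link cost 77, fixed 46 → total 123.
Compare {P1}: link cost 99 + fixed 27 = 126.
Compare {P2}: link cost 119 + fixed 19 = 138.

123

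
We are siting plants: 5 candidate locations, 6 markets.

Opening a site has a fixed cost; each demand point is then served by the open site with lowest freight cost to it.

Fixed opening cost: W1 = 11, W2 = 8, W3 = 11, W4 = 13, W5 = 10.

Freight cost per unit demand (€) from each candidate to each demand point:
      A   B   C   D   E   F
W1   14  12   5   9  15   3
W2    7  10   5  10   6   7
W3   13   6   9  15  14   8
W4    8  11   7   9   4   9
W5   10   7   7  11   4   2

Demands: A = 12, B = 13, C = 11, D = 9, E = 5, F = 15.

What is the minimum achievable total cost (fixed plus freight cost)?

Open {W2, W3, W5}: assign each demand point to its cheapest open site.
  A→W2 12×7=84, B→W3 13×6=78, C→W2 11×5=55, D→W2 9×10=90, E→W5 5×4=20, F→W5 15×2=30
  freight cost 357, fixed 29 → total 386.
Compare {W2, W5}: freight cost 370 + fixed 18 = 388.
Compare {W1, W2, W3, W5}: freight cost 348 + fixed 40 = 388.
Compare {W1, W2, W5}: freight cost 361 + fixed 29 = 390.
All other subsets cost ≥ 388. Minimum total cost: 386.

386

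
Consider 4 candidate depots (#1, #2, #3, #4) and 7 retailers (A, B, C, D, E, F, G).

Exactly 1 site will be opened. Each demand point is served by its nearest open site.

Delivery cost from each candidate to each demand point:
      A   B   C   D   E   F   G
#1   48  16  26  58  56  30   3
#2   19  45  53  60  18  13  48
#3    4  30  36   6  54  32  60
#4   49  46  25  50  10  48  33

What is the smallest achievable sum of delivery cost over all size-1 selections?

222

Open {#3}.
  A→#3 4, B→#3 30, C→#3 36, D→#3 6, E→#3 54, F→#3 32, G→#3 60  ⇒ total 222.
Compare {#1}: total 237.
Compare {#2}: total 256.
No size-1 selection does better; minimum is 222.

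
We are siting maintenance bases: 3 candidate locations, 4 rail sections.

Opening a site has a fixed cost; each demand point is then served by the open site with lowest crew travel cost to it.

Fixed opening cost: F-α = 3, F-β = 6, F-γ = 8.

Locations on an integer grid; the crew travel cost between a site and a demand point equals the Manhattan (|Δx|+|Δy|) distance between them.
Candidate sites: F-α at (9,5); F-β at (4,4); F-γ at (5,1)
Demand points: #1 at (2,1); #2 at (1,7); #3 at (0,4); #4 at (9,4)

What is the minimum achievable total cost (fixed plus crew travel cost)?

Open {F-α, F-β}: assign each demand point to its cheapest open site.
  #1→F-β 5, #2→F-β 6, #3→F-β 4, #4→F-α 1
  crew travel cost 16, fixed 9 → total 25.
Compare {F-β}: crew travel cost 20 + fixed 6 = 26.
Compare {F-α, F-β, F-γ}: crew travel cost 14 + fixed 17 = 31.
Compare {F-β, F-γ}: crew travel cost 18 + fixed 14 = 32.
All other subsets cost ≥ 26. Minimum total cost: 25.

25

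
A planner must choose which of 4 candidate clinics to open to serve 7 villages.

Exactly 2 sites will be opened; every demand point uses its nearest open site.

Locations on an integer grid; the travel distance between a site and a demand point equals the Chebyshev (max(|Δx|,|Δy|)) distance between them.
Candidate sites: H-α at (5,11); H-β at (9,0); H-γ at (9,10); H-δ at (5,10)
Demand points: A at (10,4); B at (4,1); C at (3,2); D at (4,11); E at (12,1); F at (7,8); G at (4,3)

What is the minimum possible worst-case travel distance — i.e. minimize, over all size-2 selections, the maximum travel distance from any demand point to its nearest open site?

6

Open {H-α, H-β}.
  Farthest demand point is C at travel distance 6 (to H-β); all others are ≤ 6.
With {H-β, H-γ} the worst case is 6.
With {H-β, H-δ} the worst case is 6.
No size-2 selection achieves below 6.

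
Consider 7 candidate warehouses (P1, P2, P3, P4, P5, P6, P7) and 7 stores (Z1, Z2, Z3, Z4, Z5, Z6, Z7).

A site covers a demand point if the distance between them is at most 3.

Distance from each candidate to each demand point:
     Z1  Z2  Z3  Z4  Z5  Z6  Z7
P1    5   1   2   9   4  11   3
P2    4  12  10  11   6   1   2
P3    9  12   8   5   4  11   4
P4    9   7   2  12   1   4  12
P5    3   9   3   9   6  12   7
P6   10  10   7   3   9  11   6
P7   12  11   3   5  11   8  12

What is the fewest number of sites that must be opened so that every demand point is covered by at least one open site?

Coverage sets (demand points within 3 of each site):
  P1: {Z2, Z3, Z7}
  P2: {Z6, Z7}
  P3: {}
  P4: {Z3, Z5}
  P5: {Z1, Z3}
  P6: {Z4}
  P7: {Z3}
No 4 sites suffice: every size-4 union leaves at least one demand point uncovered.
But {P1, P2, P4, P5, P6} covers everything, so the minimum is 5.

5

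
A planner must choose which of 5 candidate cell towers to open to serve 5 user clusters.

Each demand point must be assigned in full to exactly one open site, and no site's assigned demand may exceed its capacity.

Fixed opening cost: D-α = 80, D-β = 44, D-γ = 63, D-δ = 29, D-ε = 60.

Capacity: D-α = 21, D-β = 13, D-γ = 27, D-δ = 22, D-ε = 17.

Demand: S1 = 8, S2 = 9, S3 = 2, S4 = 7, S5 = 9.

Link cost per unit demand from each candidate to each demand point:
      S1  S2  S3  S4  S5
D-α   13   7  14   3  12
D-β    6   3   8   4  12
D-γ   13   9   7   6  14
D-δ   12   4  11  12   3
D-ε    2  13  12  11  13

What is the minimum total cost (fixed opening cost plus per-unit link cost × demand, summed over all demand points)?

256

Open {D-β, D-δ, D-ε}; cheapest assignment that respects the capacities:
  D-β (cap 13, load 9): S3, S4 — cost 2×8 + 7×4 = 44
  D-δ (cap 22, load 18): S2, S5 — cost 9×4 + 9×3 = 63
  D-ε (cap 17, load 8): S1 — cost 8×2 = 16
  Shipping 123, fixed 133 → total 256.
  Any other capacity-feasible assignment to {D-β, D-δ, D-ε} ships for at least 123.
Compare {D-δ, D-ε}: its best feasible assignment gives total 267.
Compare {D-γ, D-δ, D-ε}: its best feasible assignment gives total 287.
Every other set of open sites that can feasibly serve all demand totals ≥ 267 even under its best assignment. Minimum: 256.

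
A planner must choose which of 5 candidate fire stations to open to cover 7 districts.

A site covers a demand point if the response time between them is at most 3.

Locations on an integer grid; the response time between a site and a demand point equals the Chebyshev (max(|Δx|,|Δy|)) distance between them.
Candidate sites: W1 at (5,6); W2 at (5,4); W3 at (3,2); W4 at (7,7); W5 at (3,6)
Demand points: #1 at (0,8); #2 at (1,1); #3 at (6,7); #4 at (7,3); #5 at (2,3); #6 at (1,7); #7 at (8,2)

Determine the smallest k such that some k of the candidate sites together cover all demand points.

Coverage sets (demand points within 3 of each site):
  W1: {#3, #4, #5}
  W2: {#3, #4, #5, #7}
  W3: {#2, #5}
  W4: {#3}
  W5: {#1, #3, #5, #6}
No 2 sites suffice: every size-2 union leaves at least one demand point uncovered.
But {W2, W3, W5} covers everything, so the minimum is 3.

3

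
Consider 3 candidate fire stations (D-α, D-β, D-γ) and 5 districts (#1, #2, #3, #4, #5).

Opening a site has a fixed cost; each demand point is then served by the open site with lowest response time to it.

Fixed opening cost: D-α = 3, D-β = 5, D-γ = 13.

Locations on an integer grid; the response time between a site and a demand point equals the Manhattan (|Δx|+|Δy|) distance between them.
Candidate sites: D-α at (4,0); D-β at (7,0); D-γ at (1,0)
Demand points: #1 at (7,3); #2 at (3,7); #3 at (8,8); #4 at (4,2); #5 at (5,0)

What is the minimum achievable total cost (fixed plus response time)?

Open {D-α, D-β}: assign each demand point to its cheapest open site.
  #1→D-β 3, #2→D-α 8, #3→D-β 9, #4→D-α 2, #5→D-α 1
  response time 23, fixed 8 → total 31.
Compare {D-α}: response time 29 + fixed 3 = 32.
Compare {D-β}: response time 30 + fixed 5 = 35.
Compare {D-α, D-β, D-γ}: response time 23 + fixed 21 = 44.
All other subsets cost ≥ 32. Minimum total cost: 31.

31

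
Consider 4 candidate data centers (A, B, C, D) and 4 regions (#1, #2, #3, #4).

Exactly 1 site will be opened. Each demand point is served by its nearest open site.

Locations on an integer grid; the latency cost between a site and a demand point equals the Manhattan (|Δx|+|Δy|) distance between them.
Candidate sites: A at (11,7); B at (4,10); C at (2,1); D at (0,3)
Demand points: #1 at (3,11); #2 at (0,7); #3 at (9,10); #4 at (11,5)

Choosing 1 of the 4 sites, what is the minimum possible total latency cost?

Open {B}.
  #1→B 2, #2→B 7, #3→B 5, #4→B 12  ⇒ total 26.
Compare {A}: total 30.
Compare {D}: total 44.
No size-1 selection does better; minimum is 26.

26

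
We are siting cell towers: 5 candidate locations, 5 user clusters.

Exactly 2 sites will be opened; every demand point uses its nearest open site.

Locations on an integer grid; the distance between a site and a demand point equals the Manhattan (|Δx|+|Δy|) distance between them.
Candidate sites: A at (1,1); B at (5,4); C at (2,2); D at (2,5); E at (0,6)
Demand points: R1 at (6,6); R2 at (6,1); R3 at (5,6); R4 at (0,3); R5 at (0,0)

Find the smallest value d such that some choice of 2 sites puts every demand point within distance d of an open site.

Open {A, B}.
  Farthest demand point is R2 at distance 4 (to B); all others are ≤ 4.
With {B, C} the worst case is 4.
With {A, D} the worst case is 5.
No size-2 selection achieves below 4.

4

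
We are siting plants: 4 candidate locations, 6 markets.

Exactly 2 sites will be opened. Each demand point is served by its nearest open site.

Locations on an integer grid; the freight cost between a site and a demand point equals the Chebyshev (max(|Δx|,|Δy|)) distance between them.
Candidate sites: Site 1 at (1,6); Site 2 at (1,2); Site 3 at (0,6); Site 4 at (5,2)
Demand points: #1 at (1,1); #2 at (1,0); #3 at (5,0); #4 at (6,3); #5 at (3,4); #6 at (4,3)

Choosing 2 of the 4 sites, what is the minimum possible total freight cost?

9

Open {Site 2, Site 4}.
  #1→Site 2 1, #2→Site 2 2, #3→Site 4 2, #4→Site 4 1, #5→Site 2 2, #6→Site 4 1  ⇒ total 9.
Compare {Site 1, Site 4}: total 14.
Compare {Site 3, Site 4}: total 14.
No size-2 selection does better; minimum is 9.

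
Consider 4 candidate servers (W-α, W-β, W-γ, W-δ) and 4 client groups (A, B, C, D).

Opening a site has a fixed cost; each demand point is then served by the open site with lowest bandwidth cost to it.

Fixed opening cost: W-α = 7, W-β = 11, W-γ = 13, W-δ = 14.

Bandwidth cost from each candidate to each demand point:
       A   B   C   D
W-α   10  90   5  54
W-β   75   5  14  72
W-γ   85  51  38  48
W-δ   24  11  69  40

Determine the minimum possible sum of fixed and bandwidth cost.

87

Open {W-α, W-δ}: assign each demand point to its cheapest open site.
  A→W-α 10, B→W-δ 11, C→W-α 5, D→W-δ 40
  bandwidth cost 66, fixed 21 → total 87.
Compare {W-α, W-β}: bandwidth cost 74 + fixed 18 = 92.
Compare {W-α, W-β, W-δ}: bandwidth cost 60 + fixed 32 = 92.
Compare {W-α, W-β, W-γ}: bandwidth cost 68 + fixed 31 = 99.
All other subsets cost ≥ 92. Minimum total cost: 87.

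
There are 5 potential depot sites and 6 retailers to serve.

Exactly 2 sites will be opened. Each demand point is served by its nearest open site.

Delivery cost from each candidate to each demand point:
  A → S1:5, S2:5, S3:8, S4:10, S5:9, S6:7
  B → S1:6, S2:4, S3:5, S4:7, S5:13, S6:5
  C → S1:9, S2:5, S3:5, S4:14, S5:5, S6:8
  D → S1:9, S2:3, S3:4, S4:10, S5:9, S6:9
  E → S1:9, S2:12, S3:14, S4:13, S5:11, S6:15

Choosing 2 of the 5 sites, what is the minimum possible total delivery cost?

Open {B, C}.
  S1→B 6, S2→B 4, S3→B 5, S4→B 7, S5→C 5, S6→B 5  ⇒ total 32.
Compare {B, D}: total 34.
Compare {A, B}: total 35.
No size-2 selection does better; minimum is 32.

32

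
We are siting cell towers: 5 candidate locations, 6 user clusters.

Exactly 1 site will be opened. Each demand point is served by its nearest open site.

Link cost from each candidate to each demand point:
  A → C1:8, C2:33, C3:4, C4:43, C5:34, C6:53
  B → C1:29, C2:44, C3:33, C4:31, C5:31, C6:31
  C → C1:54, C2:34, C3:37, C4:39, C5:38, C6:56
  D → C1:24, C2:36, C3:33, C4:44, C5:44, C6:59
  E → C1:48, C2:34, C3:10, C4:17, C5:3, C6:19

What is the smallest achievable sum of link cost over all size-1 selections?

Open {E}.
  C1→E 48, C2→E 34, C3→E 10, C4→E 17, C5→E 3, C6→E 19  ⇒ total 131.
Compare {A}: total 175.
Compare {B}: total 199.
No size-1 selection does better; minimum is 131.

131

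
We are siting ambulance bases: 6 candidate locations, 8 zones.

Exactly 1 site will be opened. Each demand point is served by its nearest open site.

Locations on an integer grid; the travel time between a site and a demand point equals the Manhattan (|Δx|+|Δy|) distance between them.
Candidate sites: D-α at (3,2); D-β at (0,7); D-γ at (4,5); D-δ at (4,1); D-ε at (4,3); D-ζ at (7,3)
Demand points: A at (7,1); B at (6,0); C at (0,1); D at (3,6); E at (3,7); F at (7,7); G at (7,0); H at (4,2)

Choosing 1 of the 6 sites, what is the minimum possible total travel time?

Open {D-δ}.
  A→D-δ 3, B→D-δ 3, C→D-δ 4, D→D-δ 6, E→D-δ 7, F→D-δ 9, G→D-δ 4, H→D-δ 1  ⇒ total 37.
Compare {D-α}: total 39.
Compare {D-ε}: total 39.
No size-1 selection does better; minimum is 37.

37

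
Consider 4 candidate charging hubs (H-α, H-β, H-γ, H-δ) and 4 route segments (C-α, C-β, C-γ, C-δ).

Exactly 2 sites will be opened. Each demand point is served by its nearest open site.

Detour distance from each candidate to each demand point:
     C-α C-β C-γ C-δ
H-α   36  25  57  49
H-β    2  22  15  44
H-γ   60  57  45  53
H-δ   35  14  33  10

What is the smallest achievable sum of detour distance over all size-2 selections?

Open {H-β, H-δ}.
  C-α→H-β 2, C-β→H-δ 14, C-γ→H-β 15, C-δ→H-δ 10  ⇒ total 41.
Compare {H-α, H-β}: total 83.
Compare {H-β, H-γ}: total 83.
No size-2 selection does better; minimum is 41.

41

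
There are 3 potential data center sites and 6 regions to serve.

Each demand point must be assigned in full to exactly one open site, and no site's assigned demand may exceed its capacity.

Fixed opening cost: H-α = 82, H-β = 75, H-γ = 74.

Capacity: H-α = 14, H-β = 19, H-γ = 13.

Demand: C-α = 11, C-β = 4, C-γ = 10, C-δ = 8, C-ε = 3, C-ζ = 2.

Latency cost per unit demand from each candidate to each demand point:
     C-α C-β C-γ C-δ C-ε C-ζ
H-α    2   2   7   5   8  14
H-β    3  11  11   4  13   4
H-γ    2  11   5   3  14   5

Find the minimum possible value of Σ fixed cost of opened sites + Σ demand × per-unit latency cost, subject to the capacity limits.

Open {H-α, H-β, H-γ}; cheapest assignment that respects the capacities:
  H-α (cap 14, load 7): C-β, C-ε — cost 4×2 + 3×8 = 32
  H-β (cap 19, load 19): C-α, C-δ — cost 11×3 + 8×4 = 65
  H-γ (cap 13, load 12): C-γ, C-ζ — cost 10×5 + 2×5 = 60
  Shipping 157, fixed 231 → total 388.
  Any other capacity-feasible assignment to {H-α, H-β, H-γ} ships for at least 157.
Total demand is 38 and no other set of sites has combined capacity ≥ 38, so {H-α, H-β, H-γ} is the only feasible choice of open sites. Minimum: 388.

388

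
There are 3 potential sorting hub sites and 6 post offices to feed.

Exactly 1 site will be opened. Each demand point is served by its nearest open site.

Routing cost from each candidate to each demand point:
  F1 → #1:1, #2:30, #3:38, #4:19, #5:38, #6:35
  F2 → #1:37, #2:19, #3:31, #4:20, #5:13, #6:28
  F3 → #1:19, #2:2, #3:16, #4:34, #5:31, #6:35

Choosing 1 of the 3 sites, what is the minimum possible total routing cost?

Open {F3}.
  #1→F3 19, #2→F3 2, #3→F3 16, #4→F3 34, #5→F3 31, #6→F3 35  ⇒ total 137.
Compare {F2}: total 148.
Compare {F1}: total 161.

137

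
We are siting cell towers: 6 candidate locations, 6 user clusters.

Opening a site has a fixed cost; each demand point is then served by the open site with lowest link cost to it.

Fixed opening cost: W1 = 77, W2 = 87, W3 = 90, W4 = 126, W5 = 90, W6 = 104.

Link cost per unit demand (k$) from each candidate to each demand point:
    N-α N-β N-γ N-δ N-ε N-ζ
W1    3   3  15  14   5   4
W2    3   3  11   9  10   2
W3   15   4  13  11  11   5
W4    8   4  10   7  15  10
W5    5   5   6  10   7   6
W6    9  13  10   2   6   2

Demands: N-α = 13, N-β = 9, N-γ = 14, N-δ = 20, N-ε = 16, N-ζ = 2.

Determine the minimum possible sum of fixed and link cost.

511

Open {W1, W6}: assign each demand point to its cheapest open site.
  N-α→W1 13×3=39, N-β→W1 9×3=27, N-γ→W6 14×10=140, N-δ→W6 20×2=40, N-ε→W1 16×5=80, N-ζ→W6 2×2=4
  link cost 330, fixed 181 → total 511.
Compare {W5, W6}: link cost 334 + fixed 194 = 528.
Compare {W2, W6}: link cost 346 + fixed 191 = 537.
Compare {W1, W5, W6}: link cost 274 + fixed 271 = 545.
All other subsets cost ≥ 528. Minimum total cost: 511.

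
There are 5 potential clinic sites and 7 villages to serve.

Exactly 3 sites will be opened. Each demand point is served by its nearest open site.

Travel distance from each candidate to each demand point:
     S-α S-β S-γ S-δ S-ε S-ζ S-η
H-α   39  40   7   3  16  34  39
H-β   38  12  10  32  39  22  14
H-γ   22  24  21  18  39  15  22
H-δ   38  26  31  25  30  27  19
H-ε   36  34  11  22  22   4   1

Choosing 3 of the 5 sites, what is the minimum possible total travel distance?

Open {H-α, H-γ, H-ε}.
  S-α→H-γ 22, S-β→H-γ 24, S-γ→H-α 7, S-δ→H-α 3, S-ε→H-α 16, S-ζ→H-ε 4, S-η→H-ε 1  ⇒ total 77.
Compare {H-α, H-β, H-ε}: total 79.
Compare {H-α, H-β, H-γ}: total 89.
No size-3 selection does better; minimum is 77.

77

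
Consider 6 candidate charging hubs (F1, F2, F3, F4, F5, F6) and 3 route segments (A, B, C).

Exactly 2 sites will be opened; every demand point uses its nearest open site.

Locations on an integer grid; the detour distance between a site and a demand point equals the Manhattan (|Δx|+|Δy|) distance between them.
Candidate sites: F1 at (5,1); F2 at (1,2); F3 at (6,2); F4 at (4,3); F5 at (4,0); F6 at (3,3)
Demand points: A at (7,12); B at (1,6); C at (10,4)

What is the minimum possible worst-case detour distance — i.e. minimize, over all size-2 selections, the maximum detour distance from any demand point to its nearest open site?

Open {F1, F3}.
  Farthest demand point is A at detour distance 11 (to F3); all others are ≤ 11.
With {F2, F3} the worst case is 11.
With {F3, F4} the worst case is 11.
No size-2 selection achieves below 11.

11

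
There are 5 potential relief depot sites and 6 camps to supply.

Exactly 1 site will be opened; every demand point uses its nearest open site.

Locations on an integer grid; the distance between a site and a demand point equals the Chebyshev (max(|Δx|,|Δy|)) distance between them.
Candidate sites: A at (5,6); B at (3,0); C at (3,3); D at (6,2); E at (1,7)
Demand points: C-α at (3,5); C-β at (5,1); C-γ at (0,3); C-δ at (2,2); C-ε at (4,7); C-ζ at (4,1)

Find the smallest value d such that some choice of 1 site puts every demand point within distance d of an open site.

Open {C}.
  Farthest demand point is C-ε at distance 4 (to C); all others are ≤ 4.
With {A} the worst case is 5.
With {D} the worst case is 6.
No size-1 selection achieves below 4.

4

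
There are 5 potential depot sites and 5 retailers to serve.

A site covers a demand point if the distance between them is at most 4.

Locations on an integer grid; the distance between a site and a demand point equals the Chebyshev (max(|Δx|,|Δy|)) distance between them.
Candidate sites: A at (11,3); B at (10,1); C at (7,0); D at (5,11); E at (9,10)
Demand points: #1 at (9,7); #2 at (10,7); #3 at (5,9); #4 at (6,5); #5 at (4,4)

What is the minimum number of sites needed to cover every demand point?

Coverage sets (demand points within 4 of each site):
  A: {#1, #2}
  B: {#4}
  C: {#5}
  D: {#1, #3}
  E: {#1, #2, #3}
No 2 sites suffice: every size-2 union leaves at least one demand point uncovered.
But {B, C, E} covers everything, so the minimum is 3.

3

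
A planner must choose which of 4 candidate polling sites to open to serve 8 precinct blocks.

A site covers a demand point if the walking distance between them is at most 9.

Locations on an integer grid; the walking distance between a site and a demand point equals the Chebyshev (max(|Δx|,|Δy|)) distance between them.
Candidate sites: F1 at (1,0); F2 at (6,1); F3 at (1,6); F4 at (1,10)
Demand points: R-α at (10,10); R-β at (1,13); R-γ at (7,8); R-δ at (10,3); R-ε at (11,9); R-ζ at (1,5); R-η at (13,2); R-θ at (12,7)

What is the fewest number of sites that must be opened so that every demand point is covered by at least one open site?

2

Coverage sets (demand points within 9 of each site):
  F1: {R-γ, R-δ, R-ζ}
  F2: {R-α, R-γ, R-δ, R-ε, R-ζ, R-η, R-θ}
  F3: {R-α, R-β, R-γ, R-δ, R-ζ}
  F4: {R-α, R-β, R-γ, R-δ, R-ζ}
No single site covers all 8 demand points.
But {F2, F3} covers everything, so the minimum is 2.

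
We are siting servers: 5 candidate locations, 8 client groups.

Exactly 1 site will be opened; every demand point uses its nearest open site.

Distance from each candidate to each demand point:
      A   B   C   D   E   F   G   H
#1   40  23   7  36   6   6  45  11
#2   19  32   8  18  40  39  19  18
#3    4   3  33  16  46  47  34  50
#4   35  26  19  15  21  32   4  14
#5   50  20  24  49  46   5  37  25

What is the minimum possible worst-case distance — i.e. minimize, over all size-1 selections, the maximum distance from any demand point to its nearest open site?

Open {#4}.
  Farthest demand point is A at distance 35 (to #4); all others are ≤ 35.
With {#2} the worst case is 40.
With {#1} the worst case is 45.
No size-1 selection achieves below 35.

35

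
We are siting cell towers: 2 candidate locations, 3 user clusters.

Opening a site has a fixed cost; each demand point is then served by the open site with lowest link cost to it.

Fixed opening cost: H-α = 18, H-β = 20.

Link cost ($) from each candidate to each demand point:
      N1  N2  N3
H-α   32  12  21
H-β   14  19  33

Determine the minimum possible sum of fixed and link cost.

83

Open {H-α}: assign each demand point to its cheapest open site.
  N1→H-α 32, N2→H-α 12, N3→H-α 21
  link cost 65, fixed 18 → total 83.
Compare {H-α, H-β}: link cost 47 + fixed 38 = 85.
Compare {H-β}: link cost 66 + fixed 20 = 86.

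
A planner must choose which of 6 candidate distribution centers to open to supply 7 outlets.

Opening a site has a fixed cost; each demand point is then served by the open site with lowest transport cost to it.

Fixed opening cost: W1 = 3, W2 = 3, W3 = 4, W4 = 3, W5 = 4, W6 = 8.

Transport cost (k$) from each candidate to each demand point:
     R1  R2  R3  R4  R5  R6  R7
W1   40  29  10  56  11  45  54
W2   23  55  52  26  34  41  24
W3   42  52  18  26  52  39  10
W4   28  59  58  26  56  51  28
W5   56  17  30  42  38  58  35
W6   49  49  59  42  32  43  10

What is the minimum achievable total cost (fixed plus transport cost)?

Open {W1, W2, W3, W5}: assign each demand point to its cheapest open site.
  R1→W2 23, R2→W5 17, R3→W1 10, R4→W2 26, R5→W1 11, R6→W3 39, R7→W3 10
  transport cost 136, fixed 14 → total 150.
Compare {W1, W2, W3, W4, W5}: transport cost 136 + fixed 17 = 153.
Compare {W1, W3, W4, W5}: transport cost 141 + fixed 14 = 155.
Compare {W1, W2, W5, W6}: transport cost 138 + fixed 18 = 156.
All other subsets cost ≥ 153. Minimum total cost: 150.

150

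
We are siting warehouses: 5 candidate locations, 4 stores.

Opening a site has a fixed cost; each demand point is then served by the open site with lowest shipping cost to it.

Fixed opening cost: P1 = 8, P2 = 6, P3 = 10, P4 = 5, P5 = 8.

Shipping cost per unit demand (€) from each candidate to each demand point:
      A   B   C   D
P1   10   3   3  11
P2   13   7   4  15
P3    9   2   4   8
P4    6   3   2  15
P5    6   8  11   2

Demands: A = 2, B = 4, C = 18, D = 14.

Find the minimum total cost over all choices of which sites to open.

101

Open {P4, P5}: assign each demand point to its cheapest open site.
  A→P4 2×6=12, B→P4 4×3=12, C→P4 18×2=36, D→P5 14×2=28
  shipping cost 88, fixed 13 → total 101.
Compare {P2, P4, P5}: shipping cost 88 + fixed 19 = 107.
Compare {P3, P4, P5}: shipping cost 84 + fixed 23 = 107.
Compare {P1, P4, P5}: shipping cost 88 + fixed 21 = 109.
All other subsets cost ≥ 107. Minimum total cost: 101.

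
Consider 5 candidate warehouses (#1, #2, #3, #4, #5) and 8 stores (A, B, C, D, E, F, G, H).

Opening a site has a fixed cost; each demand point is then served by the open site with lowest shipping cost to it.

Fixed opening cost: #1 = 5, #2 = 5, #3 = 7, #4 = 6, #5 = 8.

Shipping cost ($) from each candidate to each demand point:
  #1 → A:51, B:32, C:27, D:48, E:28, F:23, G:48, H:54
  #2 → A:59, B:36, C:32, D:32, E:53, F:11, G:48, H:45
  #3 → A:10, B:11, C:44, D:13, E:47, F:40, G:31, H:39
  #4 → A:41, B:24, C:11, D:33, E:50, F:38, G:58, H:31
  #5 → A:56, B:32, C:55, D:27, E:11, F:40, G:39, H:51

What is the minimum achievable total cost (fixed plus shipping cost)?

155

Open {#2, #3, #4, #5}: assign each demand point to its cheapest open site.
  A→#3 10, B→#3 11, C→#4 11, D→#3 13, E→#5 11, F→#2 11, G→#3 31, H→#4 31
  shipping cost 129, fixed 26 → total 155.
Compare {#1, #2, #3, #4, #5}: shipping cost 129 + fixed 31 = 160.
Compare {#1, #3, #4, #5}: shipping cost 141 + fixed 26 = 167.
Compare {#1, #2, #3, #4}: shipping cost 146 + fixed 23 = 169.
All other subsets cost ≥ 160. Minimum total cost: 155.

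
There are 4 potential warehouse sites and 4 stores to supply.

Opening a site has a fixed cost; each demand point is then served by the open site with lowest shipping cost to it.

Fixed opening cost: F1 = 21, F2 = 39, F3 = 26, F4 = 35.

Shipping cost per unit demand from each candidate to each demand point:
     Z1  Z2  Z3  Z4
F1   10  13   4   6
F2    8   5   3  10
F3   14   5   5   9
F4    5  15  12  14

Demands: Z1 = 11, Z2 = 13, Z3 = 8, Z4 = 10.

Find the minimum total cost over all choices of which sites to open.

Open {F1, F3, F4}: assign each demand point to its cheapest open site.
  Z1→F4 11×5=55, Z2→F3 13×5=65, Z3→F1 8×4=32, Z4→F1 10×6=60
  shipping cost 212, fixed 82 → total 294.
Compare {F1, F2}: shipping cost 237 + fixed 60 = 297.
Compare {F1, F2, F4}: shipping cost 204 + fixed 95 = 299.
Compare {F3, F4}: shipping cost 250 + fixed 61 = 311.
All other subsets cost ≥ 297. Minimum total cost: 294.

294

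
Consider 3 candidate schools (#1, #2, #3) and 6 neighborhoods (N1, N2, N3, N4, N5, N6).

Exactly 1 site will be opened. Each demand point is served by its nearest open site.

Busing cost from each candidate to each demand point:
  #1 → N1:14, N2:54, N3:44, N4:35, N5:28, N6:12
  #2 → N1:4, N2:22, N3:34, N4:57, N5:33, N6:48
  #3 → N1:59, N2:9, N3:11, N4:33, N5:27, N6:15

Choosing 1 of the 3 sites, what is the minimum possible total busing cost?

154

Open {#3}.
  N1→#3 59, N2→#3 9, N3→#3 11, N4→#3 33, N5→#3 27, N6→#3 15  ⇒ total 154.
Compare {#1}: total 187.
Compare {#2}: total 198.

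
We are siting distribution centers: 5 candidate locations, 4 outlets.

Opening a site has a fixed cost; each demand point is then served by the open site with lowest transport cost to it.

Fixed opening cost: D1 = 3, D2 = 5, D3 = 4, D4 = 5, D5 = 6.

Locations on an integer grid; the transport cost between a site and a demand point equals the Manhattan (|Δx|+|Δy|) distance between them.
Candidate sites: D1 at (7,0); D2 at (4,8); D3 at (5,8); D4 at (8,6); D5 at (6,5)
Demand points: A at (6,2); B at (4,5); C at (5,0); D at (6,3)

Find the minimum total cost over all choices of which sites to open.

Open {D1, D5}: assign each demand point to its cheapest open site.
  A→D1 3, B→D5 2, C→D1 2, D→D5 2
  transport cost 9, fixed 9 → total 18.
Compare {D5}: transport cost 13 + fixed 6 = 19.
Compare {D1}: transport cost 17 + fixed 3 = 20.
Compare {D1, D2}: transport cost 12 + fixed 8 = 20.
All other subsets cost ≥ 19. Minimum total cost: 18.

18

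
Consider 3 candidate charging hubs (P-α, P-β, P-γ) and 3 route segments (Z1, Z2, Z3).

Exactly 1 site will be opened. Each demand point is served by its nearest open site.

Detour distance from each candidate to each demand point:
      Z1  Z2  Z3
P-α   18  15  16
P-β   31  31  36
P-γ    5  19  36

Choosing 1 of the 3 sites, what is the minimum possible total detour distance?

Open {P-α}.
  Z1→P-α 18, Z2→P-α 15, Z3→P-α 16  ⇒ total 49.
Compare {P-γ}: total 60.
Compare {P-β}: total 98.

49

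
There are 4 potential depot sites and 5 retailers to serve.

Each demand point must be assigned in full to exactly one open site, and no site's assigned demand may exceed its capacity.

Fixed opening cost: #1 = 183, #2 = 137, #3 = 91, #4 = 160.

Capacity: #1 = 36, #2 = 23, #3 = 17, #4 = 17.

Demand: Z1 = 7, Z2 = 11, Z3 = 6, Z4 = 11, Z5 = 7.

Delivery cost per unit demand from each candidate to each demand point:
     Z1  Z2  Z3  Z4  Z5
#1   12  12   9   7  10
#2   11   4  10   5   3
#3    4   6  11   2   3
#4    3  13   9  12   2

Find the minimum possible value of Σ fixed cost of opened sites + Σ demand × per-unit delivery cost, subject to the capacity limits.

549

Open {#2, #3, #4}; cheapest assignment that respects the capacities:
  #2 (cap 23, load 17): Z2, Z3 — cost 11×4 + 6×10 = 104
  #3 (cap 17, load 11): Z4 — cost 11×2 = 22
  #4 (cap 17, load 14): Z1, Z5 — cost 7×3 + 7×2 = 35
  Shipping 161, fixed 388 → total 549.
  Any other capacity-feasible assignment to {#2, #3, #4} ships for at least 161.
Compare {#1, #3}: its best feasible assignment gives total 586.
Compare {#1, #2}: its best feasible assignment gives total 600.
Every other set of open sites that can feasibly serve all demand totals ≥ 586 even under its best assignment. Minimum: 549.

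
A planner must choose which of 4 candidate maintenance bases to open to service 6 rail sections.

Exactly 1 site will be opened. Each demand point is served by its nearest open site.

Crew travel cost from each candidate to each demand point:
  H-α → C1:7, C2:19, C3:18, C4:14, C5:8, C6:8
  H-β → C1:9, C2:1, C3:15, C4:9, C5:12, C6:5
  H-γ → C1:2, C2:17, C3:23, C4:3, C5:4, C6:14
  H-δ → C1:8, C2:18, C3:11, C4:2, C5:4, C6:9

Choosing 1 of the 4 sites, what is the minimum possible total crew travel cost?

51

Open {H-β}.
  C1→H-β 9, C2→H-β 1, C3→H-β 15, C4→H-β 9, C5→H-β 12, C6→H-β 5  ⇒ total 51.
Compare {H-δ}: total 52.
Compare {H-γ}: total 63.
No size-1 selection does better; minimum is 51.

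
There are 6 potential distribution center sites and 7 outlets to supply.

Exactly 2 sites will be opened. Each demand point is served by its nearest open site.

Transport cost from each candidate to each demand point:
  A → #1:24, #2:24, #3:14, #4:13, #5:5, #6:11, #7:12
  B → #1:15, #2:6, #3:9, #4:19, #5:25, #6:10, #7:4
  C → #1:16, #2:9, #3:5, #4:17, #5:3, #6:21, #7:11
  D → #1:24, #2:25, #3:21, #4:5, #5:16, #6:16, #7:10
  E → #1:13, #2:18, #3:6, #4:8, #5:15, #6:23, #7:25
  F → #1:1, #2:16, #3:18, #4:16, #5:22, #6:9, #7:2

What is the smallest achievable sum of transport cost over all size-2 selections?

45

Open {C, F}.
  #1→F 1, #2→C 9, #3→C 5, #4→F 16, #5→C 3, #6→F 9, #7→F 2  ⇒ total 45.
Compare {E, F}: total 57.
Compare {A, F}: total 60.
No size-2 selection does better; minimum is 45.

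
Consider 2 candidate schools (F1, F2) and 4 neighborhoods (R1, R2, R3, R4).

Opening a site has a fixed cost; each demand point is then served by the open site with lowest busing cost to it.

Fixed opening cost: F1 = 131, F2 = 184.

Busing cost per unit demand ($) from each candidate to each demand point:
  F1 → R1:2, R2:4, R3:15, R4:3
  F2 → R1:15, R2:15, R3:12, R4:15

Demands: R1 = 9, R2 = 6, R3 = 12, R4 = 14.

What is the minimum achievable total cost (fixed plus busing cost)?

395

Open {F1}: assign each demand point to its cheapest open site.
  R1→F1 9×2=18, R2→F1 6×4=24, R3→F1 12×15=180, R4→F1 14×3=42
  busing cost 264, fixed 131 → total 395.
Compare {F1, F2}: busing cost 228 + fixed 315 = 543.
Compare {F2}: busing cost 579 + fixed 184 = 763.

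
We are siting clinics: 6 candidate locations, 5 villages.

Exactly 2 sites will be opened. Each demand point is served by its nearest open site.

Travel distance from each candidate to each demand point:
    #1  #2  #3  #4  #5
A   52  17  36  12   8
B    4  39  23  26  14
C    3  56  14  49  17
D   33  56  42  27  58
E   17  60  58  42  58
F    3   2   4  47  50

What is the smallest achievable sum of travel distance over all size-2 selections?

Open {A, F}.
  #1→F 3, #2→F 2, #3→F 4, #4→A 12, #5→A 8  ⇒ total 29.
Compare {B, F}: total 49.
Compare {A, C}: total 54.
No size-2 selection does better; minimum is 29.

29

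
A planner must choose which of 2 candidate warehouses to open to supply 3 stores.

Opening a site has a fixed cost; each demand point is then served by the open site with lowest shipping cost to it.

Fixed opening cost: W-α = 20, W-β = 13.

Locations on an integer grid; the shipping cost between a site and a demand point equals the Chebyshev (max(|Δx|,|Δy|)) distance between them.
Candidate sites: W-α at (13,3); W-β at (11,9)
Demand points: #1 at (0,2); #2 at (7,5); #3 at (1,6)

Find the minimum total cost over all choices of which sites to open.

Open {W-β}: assign each demand point to its cheapest open site.
  #1→W-β 11, #2→W-β 4, #3→W-β 10
  shipping cost 25, fixed 13 → total 38.
Compare {W-α}: shipping cost 31 + fixed 20 = 51.
Compare {W-α, W-β}: shipping cost 25 + fixed 33 = 58.

38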